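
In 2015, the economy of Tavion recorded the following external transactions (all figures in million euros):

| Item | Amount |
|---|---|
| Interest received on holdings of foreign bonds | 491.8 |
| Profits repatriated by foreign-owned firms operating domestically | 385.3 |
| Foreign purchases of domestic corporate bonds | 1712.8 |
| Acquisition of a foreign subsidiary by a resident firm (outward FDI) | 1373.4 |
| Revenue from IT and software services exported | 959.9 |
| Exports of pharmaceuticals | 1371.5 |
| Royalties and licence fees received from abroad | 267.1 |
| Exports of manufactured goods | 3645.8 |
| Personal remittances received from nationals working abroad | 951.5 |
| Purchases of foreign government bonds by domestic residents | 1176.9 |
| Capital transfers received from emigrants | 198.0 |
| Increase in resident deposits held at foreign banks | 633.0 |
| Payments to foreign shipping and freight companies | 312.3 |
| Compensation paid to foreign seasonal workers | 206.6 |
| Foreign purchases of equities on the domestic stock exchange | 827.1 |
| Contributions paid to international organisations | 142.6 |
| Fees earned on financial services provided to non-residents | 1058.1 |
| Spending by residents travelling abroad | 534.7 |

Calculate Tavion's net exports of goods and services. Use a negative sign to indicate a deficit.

6455.4

Goods: 3645.8 + 1371.5 = 5017.3
Services: 959.9 + 1058.1 + 267.1 - 534.7 - 312.3 = 1438.1
Trade balance = 5017.3 + 1438.1 = 6455.4
(Excluded from the trade balance — primary income: interest received on holdings of foreign bonds 491.8, profits repatriated by foreign-owned firms operating domestically 385.3, compensation paid to foreign seasonal workers 206.6; financial account: foreign purchases of domestic corporate bonds 1712.8, acquisition of a foreign subsidiary by a resident firm (outward FDI) 1373.4, purchases of foreign government bonds by domestic residents 1176.9, increase in resident deposits held at foreign banks 633.0, foreign purchases of equities on the domestic stock exchange 827.1; secondary income: personal remittances received from nationals working abroad 951.5, contributions paid to international organisations 142.6; capital account: capital transfers received from emigrants 198.0.)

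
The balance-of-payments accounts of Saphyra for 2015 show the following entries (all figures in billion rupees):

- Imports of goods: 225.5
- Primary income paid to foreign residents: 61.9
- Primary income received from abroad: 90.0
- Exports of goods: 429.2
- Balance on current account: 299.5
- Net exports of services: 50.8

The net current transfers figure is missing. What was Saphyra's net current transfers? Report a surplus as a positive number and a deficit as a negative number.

Current account = goods balance + services balance + net primary income + net secondary income
Sum of the known components = 282.6
Net current transfers = CA - (known components) = 299.5 - 282.6 = 16.9

16.9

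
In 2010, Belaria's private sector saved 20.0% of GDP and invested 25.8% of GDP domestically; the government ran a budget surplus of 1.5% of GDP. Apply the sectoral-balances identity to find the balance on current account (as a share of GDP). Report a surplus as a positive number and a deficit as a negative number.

-4.3

By the sectoral-balances identity, CA = (S_private - I) + (T - G).
Private balance = 20.0 - 25.8 = -5.8
Government balance (T - G) = 1.5
CA = -5.8 + 1.5 = -4.3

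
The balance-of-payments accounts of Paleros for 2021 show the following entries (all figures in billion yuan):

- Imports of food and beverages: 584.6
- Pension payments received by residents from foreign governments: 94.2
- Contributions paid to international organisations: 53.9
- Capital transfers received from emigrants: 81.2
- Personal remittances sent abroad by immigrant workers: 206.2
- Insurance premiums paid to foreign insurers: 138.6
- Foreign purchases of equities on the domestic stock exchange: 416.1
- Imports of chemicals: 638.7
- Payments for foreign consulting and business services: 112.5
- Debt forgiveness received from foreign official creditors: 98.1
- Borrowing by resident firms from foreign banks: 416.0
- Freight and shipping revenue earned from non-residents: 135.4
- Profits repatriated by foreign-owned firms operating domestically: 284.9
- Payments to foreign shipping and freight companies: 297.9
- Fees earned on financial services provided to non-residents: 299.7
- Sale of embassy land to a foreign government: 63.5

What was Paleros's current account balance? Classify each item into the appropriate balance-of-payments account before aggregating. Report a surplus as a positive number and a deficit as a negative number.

-1788.0

Goods: -584.6 - 638.7 = -1223.3
Services: 135.4 + 299.7 - 112.5 - 138.6 - 297.9 = -113.9
Primary income: -284.9
Secondary income: -206.2 + 94.2 - 53.9 = -165.9
Current account = (-1223.3) + (-113.9) + (-284.9) + (-165.9) = -1788.0
(Excluded from the current account — capital account: capital transfers received from emigrants 81.2, debt forgiveness received from foreign official creditors 98.1, sale of embassy land to a foreign government 63.5; financial account: foreign purchases of equities on the domestic stock exchange 416.1, borrowing by resident firms from foreign banks 416.0.)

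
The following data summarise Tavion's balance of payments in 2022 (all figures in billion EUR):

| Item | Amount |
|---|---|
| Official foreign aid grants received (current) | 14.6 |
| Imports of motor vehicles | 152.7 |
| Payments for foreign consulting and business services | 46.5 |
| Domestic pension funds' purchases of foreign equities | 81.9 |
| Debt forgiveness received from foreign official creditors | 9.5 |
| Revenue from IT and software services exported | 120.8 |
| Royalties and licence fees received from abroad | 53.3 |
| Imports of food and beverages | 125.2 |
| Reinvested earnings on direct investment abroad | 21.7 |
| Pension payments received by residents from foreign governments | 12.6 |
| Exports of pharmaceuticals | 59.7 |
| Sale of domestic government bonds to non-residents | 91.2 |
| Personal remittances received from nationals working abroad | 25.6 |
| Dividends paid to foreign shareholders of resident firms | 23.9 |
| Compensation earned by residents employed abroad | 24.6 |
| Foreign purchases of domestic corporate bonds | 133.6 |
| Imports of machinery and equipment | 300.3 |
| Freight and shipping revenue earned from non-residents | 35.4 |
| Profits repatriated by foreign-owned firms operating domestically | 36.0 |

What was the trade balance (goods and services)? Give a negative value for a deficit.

-355.5

Goods: -300.3 - 152.7 - 125.2 + 59.7 = -518.5
Services: 35.4 + 53.3 - 46.5 + 120.8 = 163.0
Trade balance = -518.5 + 163.0 = -355.5
(Excluded from the trade balance — secondary income: official foreign aid grants received (current) 14.6, pension payments received by residents from foreign governments 12.6, personal remittances received from nationals working abroad 25.6; financial account: domestic pension funds' purchases of foreign equities 81.9, sale of domestic government bonds to non-residents 91.2, foreign purchases of domestic corporate bonds 133.6; capital account: debt forgiveness received from foreign official creditors 9.5; primary income: reinvested earnings on direct investment abroad 21.7, dividends paid to foreign shareholders of resident firms 23.9, compensation earned by residents employed abroad 24.6, profits repatriated by foreign-owned firms operating domestically 36.0.)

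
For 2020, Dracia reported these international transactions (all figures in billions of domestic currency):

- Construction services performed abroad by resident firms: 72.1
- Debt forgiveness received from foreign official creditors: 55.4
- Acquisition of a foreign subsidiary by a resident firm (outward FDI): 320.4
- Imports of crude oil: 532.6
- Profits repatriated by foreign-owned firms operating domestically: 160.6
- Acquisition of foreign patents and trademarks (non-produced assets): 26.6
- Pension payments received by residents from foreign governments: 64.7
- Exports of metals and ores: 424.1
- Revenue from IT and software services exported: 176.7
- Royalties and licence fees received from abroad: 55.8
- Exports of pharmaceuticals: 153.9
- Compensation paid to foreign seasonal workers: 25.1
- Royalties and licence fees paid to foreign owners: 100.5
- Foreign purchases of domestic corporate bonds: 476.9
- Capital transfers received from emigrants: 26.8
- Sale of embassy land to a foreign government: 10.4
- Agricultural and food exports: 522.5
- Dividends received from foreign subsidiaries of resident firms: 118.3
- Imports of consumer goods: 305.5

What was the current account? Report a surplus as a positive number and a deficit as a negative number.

463.8

Goods: 522.5 - 305.5 + 153.9 - 532.6 + 424.1 = 262.4
Services: 55.8 - 100.5 + 72.1 + 176.7 = 204.1
Primary income: -160.6 - 25.1 + 118.3 = -67.4
Secondary income: 64.7
Current account = 262.4 + 204.1 + (-67.4) + 64.7 = 463.8
(Excluded from the current account — capital account: debt forgiveness received from foreign official creditors 55.4, acquisition of foreign patents and trademarks (non-produced assets) 26.6, capital transfers received from emigrants 26.8, sale of embassy land to a foreign government 10.4; financial account: acquisition of a foreign subsidiary by a resident firm (outward FDI) 320.4, foreign purchases of domestic corporate bonds 476.9.)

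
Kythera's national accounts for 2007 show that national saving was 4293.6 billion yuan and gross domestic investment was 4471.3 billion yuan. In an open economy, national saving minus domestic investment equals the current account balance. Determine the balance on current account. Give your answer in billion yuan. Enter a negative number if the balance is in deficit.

-177.7

CA = S - I = 4293.6 - 4471.3 = -177.7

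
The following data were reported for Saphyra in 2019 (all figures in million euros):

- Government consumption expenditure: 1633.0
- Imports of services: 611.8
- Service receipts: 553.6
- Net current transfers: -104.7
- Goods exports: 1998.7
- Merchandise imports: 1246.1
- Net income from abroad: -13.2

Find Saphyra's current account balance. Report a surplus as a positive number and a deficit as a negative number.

Goods balance = 1998.7 - 1246.1 = 752.6
Services balance = 553.6 - 611.8 = -58.2
Trade balance (goods + services) = 752.6 + (-58.2) = 694.4
Net primary income = -13.2
Net secondary income = -104.7
Current account = 694.4 + (-13.2) + (-104.7) = 576.5

576.5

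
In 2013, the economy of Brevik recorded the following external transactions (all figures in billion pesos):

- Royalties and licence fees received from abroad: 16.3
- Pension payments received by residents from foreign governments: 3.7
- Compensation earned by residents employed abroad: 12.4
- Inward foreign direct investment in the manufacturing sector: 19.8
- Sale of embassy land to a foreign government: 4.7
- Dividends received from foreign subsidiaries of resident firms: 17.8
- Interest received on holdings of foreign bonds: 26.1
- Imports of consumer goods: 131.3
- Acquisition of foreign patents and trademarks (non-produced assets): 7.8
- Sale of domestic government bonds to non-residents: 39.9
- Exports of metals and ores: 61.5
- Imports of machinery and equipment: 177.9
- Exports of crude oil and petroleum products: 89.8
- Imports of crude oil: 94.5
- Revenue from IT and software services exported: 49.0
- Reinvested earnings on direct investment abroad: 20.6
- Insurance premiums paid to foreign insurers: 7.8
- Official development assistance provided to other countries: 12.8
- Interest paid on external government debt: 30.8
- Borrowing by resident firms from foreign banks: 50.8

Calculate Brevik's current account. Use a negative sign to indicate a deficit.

-157.9

Goods: 61.5 - 94.5 + 89.8 - 177.9 - 131.3 = -252.4
Services: -7.8 + 49.0 + 16.3 = 57.5
Primary income: 26.1 - 30.8 + 17.8 + 20.6 + 12.4 = 46.1
Secondary income: -12.8 + 3.7 = -9.1
Current account = (-252.4) + 57.5 + 46.1 + (-9.1) = -157.9
(Excluded from the current account — financial account: inward foreign direct investment in the manufacturing sector 19.8, sale of domestic government bonds to non-residents 39.9, borrowing by resident firms from foreign banks 50.8; capital account: sale of embassy land to a foreign government 4.7, acquisition of foreign patents and trademarks (non-produced assets) 7.8.)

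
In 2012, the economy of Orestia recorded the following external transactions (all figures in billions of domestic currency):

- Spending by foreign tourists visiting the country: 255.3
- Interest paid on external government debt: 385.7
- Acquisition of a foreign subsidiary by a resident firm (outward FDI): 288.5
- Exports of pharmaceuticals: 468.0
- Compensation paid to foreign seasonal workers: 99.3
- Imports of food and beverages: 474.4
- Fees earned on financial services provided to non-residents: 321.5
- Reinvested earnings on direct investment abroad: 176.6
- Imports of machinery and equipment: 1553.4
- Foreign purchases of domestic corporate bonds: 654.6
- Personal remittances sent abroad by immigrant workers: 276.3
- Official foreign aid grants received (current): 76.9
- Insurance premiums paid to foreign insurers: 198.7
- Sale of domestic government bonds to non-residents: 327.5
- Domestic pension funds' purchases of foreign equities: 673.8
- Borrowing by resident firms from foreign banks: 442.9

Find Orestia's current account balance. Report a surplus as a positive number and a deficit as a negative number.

-1689.5

Goods: 468.0 - 1553.4 - 474.4 = -1559.8
Services: 321.5 + 255.3 - 198.7 = 378.1
Primary income: -99.3 - 385.7 + 176.6 = -308.4
Secondary income: -276.3 + 76.9 = -199.4
Current account = (-1559.8) + 378.1 + (-308.4) + (-199.4) = -1689.5
(Excluded from the current account — financial account: acquisition of a foreign subsidiary by a resident firm (outward FDI) 288.5, foreign purchases of domestic corporate bonds 654.6, sale of domestic government bonds to non-residents 327.5, domestic pension funds' purchases of foreign equities 673.8, borrowing by resident firms from foreign banks 442.9.)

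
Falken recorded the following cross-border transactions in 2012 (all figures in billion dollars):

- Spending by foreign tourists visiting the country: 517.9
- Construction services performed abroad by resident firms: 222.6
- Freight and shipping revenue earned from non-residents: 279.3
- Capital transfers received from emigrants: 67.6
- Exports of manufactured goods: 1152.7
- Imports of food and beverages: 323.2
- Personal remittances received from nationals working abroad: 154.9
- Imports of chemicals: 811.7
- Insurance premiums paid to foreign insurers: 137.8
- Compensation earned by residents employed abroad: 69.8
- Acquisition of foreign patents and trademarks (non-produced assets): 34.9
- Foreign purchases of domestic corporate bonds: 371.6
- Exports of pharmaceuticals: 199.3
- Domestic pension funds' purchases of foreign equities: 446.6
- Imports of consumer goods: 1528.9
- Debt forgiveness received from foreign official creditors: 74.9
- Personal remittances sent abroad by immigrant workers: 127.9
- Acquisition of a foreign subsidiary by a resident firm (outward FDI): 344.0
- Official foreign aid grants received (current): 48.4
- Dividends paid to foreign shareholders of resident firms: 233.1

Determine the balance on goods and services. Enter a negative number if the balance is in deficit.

-429.8

Goods: -323.2 - 811.7 + 1152.7 + 199.3 - 1528.9 = -1311.8
Services: 222.6 + 517.9 + 279.3 - 137.8 = 882.0
Trade balance = -1311.8 + 882.0 = -429.8
(Excluded from the trade balance — capital account: capital transfers received from emigrants 67.6, acquisition of foreign patents and trademarks (non-produced assets) 34.9, debt forgiveness received from foreign official creditors 74.9; secondary income: personal remittances received from nationals working abroad 154.9, personal remittances sent abroad by immigrant workers 127.9, official foreign aid grants received (current) 48.4; primary income: compensation earned by residents employed abroad 69.8, dividends paid to foreign shareholders of resident firms 233.1; financial account: foreign purchases of domestic corporate bonds 371.6, domestic pension funds' purchases of foreign equities 446.6, acquisition of a foreign subsidiary by a resident firm (outward FDI) 344.0.)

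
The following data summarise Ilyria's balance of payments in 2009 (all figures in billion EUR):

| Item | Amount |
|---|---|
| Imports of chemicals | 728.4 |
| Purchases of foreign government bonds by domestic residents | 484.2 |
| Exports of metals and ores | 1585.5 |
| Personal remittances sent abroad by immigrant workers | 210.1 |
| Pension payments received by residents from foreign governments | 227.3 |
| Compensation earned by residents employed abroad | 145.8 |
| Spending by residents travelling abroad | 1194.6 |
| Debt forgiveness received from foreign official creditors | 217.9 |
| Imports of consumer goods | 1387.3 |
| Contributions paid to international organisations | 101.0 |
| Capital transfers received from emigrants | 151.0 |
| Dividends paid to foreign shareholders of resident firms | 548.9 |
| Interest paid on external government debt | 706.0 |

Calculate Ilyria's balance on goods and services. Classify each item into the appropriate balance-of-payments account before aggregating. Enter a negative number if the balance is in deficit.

-1724.8

Goods: 1585.5 - 728.4 - 1387.3 = -530.2
Services: -1194.6
Trade balance = -530.2 + (-1194.6) = -1724.8
(Excluded from the trade balance — financial account: purchases of foreign government bonds by domestic residents 484.2; secondary income: personal remittances sent abroad by immigrant workers 210.1, pension payments received by residents from foreign governments 227.3, contributions paid to international organisations 101.0; primary income: compensation earned by residents employed abroad 145.8, dividends paid to foreign shareholders of resident firms 548.9, interest paid on external government debt 706.0; capital account: debt forgiveness received from foreign official creditors 217.9, capital transfers received from emigrants 151.0.)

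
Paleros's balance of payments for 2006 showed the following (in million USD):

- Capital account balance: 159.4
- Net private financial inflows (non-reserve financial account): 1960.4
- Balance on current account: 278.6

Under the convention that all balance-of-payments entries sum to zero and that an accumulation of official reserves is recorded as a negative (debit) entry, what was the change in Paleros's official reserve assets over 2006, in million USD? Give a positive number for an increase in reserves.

Official reserve transactions balance = -(278.6 + 159.4 + 1960.4) = -2398.4
An accumulation of reserves is recorded as a debit (negative entry), so the change in the stock of reserves is the negative of that balance.
Change in official reserves = -(-2398.4) = 2398.4

2398.4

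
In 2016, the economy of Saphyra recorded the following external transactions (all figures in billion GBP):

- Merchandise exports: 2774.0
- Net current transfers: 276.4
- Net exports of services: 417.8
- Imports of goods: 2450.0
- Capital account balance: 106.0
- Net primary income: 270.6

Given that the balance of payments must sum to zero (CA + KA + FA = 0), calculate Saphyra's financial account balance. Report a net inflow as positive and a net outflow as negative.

-1394.8

Goods balance = 2774.0 - 2450.0 = 324.0
Services balance = 417.8
Trade balance (goods + services) = 324.0 + 417.8 = 741.8
Net primary income = 270.6
Net secondary income = 276.4
Current account = 741.8 + 270.6 + 276.4 = 1288.8
Financial account = -(1288.8 + 106.0) = -1394.8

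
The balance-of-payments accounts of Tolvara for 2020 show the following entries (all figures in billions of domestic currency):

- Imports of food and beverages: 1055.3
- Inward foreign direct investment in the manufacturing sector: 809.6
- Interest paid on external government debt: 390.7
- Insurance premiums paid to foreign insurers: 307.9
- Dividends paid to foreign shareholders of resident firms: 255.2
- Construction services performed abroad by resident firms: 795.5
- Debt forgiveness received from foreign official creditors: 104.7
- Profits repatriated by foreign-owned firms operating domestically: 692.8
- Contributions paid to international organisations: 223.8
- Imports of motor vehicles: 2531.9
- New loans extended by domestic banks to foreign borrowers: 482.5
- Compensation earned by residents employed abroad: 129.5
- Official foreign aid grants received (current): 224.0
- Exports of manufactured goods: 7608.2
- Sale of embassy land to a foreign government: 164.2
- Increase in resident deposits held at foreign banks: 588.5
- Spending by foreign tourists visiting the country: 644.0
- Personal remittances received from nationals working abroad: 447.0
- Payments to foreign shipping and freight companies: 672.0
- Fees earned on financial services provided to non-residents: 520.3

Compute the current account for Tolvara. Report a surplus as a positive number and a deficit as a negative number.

4238.9

Goods: -1055.3 + 7608.2 - 2531.9 = 4021.0
Services: 644.0 - 307.9 + 795.5 + 520.3 - 672.0 = 979.9
Primary income: -692.8 - 390.7 + 129.5 - 255.2 = -1209.2
Secondary income: 447.0 - 223.8 + 224.0 = 447.2
Current account = 4021.0 + 979.9 + (-1209.2) + 447.2 = 4238.9
(Excluded from the current account — financial account: inward foreign direct investment in the manufacturing sector 809.6, new loans extended by domestic banks to foreign borrowers 482.5, increase in resident deposits held at foreign banks 588.5; capital account: debt forgiveness received from foreign official creditors 104.7, sale of embassy land to a foreign government 164.2.)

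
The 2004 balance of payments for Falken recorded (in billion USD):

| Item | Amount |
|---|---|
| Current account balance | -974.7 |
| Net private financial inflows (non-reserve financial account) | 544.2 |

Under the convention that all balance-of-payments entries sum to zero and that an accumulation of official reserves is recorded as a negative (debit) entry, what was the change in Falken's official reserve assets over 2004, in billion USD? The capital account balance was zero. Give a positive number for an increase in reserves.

-430.5

Official reserve transactions balance = -((-974.7) + 544.2) = 430.5
An accumulation of reserves is recorded as a debit (negative entry), so the change in the stock of reserves is the negative of that balance.
Change in official reserves = -(430.5) = -430.5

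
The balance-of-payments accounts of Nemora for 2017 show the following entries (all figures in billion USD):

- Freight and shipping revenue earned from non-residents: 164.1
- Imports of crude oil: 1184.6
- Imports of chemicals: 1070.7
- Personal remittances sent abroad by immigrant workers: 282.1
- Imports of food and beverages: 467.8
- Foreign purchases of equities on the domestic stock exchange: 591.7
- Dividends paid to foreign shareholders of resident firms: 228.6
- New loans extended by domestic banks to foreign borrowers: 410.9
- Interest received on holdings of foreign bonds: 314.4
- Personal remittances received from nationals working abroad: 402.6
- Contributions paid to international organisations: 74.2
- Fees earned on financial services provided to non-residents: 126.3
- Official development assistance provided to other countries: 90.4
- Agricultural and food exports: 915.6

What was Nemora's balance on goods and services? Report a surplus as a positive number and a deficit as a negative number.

-1517.1

Goods: 915.6 - 1070.7 - 467.8 - 1184.6 = -1807.5
Services: 126.3 + 164.1 = 290.4
Trade balance = -1807.5 + 290.4 = -1517.1
(Excluded from the trade balance — secondary income: personal remittances sent abroad by immigrant workers 282.1, personal remittances received from nationals working abroad 402.6, contributions paid to international organisations 74.2, official development assistance provided to other countries 90.4; financial account: foreign purchases of equities on the domestic stock exchange 591.7, new loans extended by domestic banks to foreign borrowers 410.9; primary income: dividends paid to foreign shareholders of resident firms 228.6, interest received on holdings of foreign bonds 314.4.)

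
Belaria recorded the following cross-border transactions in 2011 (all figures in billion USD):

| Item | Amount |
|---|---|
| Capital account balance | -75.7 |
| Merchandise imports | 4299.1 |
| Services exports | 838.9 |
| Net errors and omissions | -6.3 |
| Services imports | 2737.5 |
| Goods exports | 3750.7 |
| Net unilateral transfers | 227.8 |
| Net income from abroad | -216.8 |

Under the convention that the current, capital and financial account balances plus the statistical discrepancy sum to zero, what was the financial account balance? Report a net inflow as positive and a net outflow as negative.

2518.0

Goods balance = 3750.7 - 4299.1 = -548.4
Services balance = 838.9 - 2737.5 = -1898.6
Trade balance (goods + services) = -548.4 + (-1898.6) = -2447.0
Net primary income = -216.8
Net secondary income = 227.8
Current account = -2447.0 + (-216.8) + 227.8 = -2436.0
Financial account = -(-2436.0 + (-75.7) + (-6.3)) = 2518.0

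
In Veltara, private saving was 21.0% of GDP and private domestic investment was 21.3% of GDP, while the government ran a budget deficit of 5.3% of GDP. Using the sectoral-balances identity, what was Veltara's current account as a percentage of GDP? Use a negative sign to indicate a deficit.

By the sectoral-balances identity, CA = (S_private - I) + (T - G).
Private balance = 21.0 - 21.3 = -0.3
Government balance (T - G) = -5.3
CA = -0.3 + (-5.3) = -5.6

-5.6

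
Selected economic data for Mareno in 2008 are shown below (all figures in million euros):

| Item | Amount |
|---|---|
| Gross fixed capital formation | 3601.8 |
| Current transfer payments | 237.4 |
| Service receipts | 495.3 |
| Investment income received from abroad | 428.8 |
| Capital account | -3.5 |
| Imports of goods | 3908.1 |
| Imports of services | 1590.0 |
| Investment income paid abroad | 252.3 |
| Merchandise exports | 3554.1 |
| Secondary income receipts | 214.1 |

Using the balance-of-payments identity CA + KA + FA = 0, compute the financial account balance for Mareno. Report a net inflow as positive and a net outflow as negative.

1299.0

Goods balance = 3554.1 - 3908.1 = -354.0
Services balance = 495.3 - 1590.0 = -1094.7
Trade balance (goods + services) = -354.0 + (-1094.7) = -1448.7
Net primary income = 428.8 - 252.3 = 176.5
Net secondary income = 214.1 - 237.4 = -23.3
Current account = -1448.7 + 176.5 + (-23.3) = -1295.5
Financial account = -(-1295.5 + (-3.5)) = 1299.0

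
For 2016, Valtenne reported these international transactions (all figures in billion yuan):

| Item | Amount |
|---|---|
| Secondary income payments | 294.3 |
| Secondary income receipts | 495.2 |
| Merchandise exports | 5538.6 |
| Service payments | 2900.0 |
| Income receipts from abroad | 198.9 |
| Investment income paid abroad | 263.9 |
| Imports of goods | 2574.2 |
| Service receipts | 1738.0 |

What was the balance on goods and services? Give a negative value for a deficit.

1802.4

Goods balance = 5538.6 - 2574.2 = 2964.4
Services balance = 1738.0 - 2900.0 = -1162.0
Trade balance (goods + services) = 2964.4 + (-1162.0) = 1802.4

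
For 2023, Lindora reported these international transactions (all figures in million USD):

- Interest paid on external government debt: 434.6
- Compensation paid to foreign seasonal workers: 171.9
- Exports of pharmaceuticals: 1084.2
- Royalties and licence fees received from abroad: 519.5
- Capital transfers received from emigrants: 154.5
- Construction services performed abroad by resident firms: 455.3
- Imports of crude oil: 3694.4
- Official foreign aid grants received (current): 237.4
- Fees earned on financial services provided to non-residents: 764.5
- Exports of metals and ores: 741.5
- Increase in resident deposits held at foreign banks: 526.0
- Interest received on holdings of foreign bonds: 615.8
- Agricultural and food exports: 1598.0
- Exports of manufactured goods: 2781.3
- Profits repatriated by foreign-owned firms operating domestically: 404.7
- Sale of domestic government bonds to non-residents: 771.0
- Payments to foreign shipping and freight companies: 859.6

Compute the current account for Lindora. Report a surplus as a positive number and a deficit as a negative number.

Goods: 1084.2 + 2781.3 + 1598.0 - 3694.4 + 741.5 = 2510.6
Services: 764.5 - 859.6 + 455.3 + 519.5 = 879.7
Primary income: 615.8 - 171.9 - 434.6 - 404.7 = -395.4
Secondary income: 237.4
Current account = 2510.6 + 879.7 + (-395.4) + 237.4 = 3232.3
(Excluded from the current account — capital account: capital transfers received from emigrants 154.5; financial account: increase in resident deposits held at foreign banks 526.0, sale of domestic government bonds to non-residents 771.0.)

3232.3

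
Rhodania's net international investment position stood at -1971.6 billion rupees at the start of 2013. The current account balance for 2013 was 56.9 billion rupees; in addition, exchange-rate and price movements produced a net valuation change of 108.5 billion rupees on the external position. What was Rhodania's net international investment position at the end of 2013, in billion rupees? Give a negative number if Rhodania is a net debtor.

-1806.2

Change in NIIP = current account + net valuation change = 56.9 + 108.5 = 165.4
End-of-year NIIP = -1971.6 + 165.4 = -1806.2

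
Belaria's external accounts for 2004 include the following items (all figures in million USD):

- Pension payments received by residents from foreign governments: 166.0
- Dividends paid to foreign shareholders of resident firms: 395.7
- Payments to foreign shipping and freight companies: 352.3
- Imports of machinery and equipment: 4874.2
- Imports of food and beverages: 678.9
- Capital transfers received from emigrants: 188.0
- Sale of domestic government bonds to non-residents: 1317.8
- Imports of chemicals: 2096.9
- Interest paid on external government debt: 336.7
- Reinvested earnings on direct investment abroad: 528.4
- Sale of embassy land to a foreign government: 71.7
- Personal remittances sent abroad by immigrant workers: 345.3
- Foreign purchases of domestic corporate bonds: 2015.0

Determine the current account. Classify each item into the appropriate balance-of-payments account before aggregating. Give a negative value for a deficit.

Goods: -4874.2 - 2096.9 - 678.9 = -7650.0
Services: -352.3
Primary income: -395.7 - 336.7 + 528.4 = -204.0
Secondary income: 166.0 - 345.3 = -179.3
Current account = (-7650.0) + (-352.3) + (-204.0) + (-179.3) = -8385.6
(Excluded from the current account — capital account: capital transfers received from emigrants 188.0, sale of embassy land to a foreign government 71.7; financial account: sale of domestic government bonds to non-residents 1317.8, foreign purchases of domestic corporate bonds 2015.0.)

-8385.6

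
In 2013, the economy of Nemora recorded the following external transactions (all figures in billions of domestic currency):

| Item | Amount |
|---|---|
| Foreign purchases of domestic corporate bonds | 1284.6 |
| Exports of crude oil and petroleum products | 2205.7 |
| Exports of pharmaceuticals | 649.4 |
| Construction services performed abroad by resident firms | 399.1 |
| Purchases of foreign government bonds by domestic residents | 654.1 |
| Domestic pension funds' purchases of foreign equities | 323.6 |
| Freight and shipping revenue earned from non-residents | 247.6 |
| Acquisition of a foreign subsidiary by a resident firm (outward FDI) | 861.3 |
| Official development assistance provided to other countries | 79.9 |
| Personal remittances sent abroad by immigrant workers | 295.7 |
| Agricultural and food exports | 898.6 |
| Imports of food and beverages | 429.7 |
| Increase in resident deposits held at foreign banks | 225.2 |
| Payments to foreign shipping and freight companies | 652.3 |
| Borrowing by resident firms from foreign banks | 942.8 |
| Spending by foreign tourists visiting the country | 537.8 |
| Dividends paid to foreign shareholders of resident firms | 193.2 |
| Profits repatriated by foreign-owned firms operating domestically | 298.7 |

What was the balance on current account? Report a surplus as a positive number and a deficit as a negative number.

2988.7

Goods: 2205.7 + 898.6 - 429.7 + 649.4 = 3324.0
Services: 537.8 + 247.6 + 399.1 - 652.3 = 532.2
Primary income: -193.2 - 298.7 = -491.9
Secondary income: -79.9 - 295.7 = -375.6
Current account = 3324.0 + 532.2 + (-491.9) + (-375.6) = 2988.7
(Excluded from the current account — financial account: foreign purchases of domestic corporate bonds 1284.6, purchases of foreign government bonds by domestic residents 654.1, domestic pension funds' purchases of foreign equities 323.6, acquisition of a foreign subsidiary by a resident firm (outward FDI) 861.3, increase in resident deposits held at foreign banks 225.2, borrowing by resident firms from foreign banks 942.8.)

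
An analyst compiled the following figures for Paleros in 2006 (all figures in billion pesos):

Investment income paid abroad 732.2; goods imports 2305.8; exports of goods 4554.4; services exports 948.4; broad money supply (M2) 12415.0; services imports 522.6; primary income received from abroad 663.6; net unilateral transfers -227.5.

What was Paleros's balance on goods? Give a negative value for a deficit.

2248.6

Goods balance = 4554.4 - 2305.8 = 2248.6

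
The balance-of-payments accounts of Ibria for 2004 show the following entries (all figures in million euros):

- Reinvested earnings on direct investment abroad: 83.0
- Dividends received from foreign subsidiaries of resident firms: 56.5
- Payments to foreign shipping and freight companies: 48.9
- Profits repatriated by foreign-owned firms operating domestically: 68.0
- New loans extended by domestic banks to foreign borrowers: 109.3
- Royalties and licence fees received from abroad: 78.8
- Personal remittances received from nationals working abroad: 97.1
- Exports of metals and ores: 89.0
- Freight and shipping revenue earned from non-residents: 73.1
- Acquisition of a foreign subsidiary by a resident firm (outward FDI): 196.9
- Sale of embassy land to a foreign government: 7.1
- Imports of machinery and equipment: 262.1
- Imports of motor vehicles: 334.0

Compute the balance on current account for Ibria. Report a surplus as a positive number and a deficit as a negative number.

-235.5

Goods: -262.1 + 89.0 - 334.0 = -507.1
Services: -48.9 + 73.1 + 78.8 = 103.0
Primary income: 83.0 - 68.0 + 56.5 = 71.5
Secondary income: 97.1
Current account = (-507.1) + 103.0 + 71.5 + 97.1 = -235.5
(Excluded from the current account — financial account: new loans extended by domestic banks to foreign borrowers 109.3, acquisition of a foreign subsidiary by a resident firm (outward FDI) 196.9; capital account: sale of embassy land to a foreign government 7.1.)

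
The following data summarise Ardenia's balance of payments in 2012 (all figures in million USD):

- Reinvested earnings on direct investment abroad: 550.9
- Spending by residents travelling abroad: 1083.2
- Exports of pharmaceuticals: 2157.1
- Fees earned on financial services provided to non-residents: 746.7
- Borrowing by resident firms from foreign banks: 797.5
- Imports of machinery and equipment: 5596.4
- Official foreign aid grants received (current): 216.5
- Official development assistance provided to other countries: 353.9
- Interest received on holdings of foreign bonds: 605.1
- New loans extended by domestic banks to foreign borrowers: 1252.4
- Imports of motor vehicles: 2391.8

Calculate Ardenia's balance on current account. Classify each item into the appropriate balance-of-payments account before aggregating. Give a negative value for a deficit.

-5149.0

Goods: -5596.4 + 2157.1 - 2391.8 = -5831.1
Services: -1083.2 + 746.7 = -336.5
Primary income: 605.1 + 550.9 = 1156.0
Secondary income: 216.5 - 353.9 = -137.4
Current account = (-5831.1) + (-336.5) + 1156.0 + (-137.4) = -5149.0
(Excluded from the current account — financial account: borrowing by resident firms from foreign banks 797.5, new loans extended by domestic banks to foreign borrowers 1252.4.)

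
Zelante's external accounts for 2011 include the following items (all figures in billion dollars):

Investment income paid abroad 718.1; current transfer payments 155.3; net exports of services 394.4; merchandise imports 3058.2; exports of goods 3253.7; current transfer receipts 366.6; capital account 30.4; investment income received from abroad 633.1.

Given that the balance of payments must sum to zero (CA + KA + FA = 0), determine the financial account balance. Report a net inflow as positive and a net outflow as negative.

-746.6

Goods balance = 3253.7 - 3058.2 = 195.5
Services balance = 394.4
Trade balance (goods + services) = 195.5 + 394.4 = 589.9
Net primary income = 633.1 - 718.1 = -85.0
Net secondary income = 366.6 - 155.3 = 211.3
Current account = 589.9 + (-85.0) + 211.3 = 716.2
Financial account = -(716.2 + 30.4) = -746.6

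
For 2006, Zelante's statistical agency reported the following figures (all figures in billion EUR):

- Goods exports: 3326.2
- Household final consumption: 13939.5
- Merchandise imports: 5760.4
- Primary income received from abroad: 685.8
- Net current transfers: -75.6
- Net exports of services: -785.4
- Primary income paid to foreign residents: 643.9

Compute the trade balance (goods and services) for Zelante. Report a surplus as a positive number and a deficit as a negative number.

Goods balance = 3326.2 - 5760.4 = -2434.2
Services balance = -785.4
Trade balance (goods + services) = -2434.2 + (-785.4) = -3219.6

-3219.6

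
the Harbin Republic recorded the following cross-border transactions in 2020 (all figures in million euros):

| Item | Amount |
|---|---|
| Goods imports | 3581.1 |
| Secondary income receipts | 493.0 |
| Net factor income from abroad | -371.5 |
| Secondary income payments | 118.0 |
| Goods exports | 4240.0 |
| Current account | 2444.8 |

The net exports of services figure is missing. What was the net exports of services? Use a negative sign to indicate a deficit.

1782.4

Current account = goods balance + services balance + net primary income + net secondary income
Sum of the known components = 662.4
Net exports of services = CA - (known components) = 2444.8 - 662.4 = 1782.4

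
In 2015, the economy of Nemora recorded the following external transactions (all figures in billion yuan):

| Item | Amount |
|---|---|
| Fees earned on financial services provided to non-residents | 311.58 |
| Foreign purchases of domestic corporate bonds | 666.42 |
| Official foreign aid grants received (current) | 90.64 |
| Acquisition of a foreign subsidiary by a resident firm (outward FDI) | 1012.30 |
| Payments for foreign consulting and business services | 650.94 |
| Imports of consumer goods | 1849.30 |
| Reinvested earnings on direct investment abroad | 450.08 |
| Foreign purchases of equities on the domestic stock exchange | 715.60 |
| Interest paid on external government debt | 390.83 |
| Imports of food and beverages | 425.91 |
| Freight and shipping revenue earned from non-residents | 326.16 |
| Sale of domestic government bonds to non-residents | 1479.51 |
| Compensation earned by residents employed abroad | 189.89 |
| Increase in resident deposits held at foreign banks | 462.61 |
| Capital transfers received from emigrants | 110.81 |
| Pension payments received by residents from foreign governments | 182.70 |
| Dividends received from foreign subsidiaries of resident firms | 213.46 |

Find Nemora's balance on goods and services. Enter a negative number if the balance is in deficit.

Goods: -425.91 - 1849.30 = -2275.21
Services: -650.94 + 311.58 + 326.16 = -13.20
Trade balance = -2275.21 + (-13.20) = -2288.41
(Excluded from the trade balance — financial account: foreign purchases of domestic corporate bonds 666.42, acquisition of a foreign subsidiary by a resident firm (outward FDI) 1012.30, foreign purchases of equities on the domestic stock exchange 715.60, sale of domestic government bonds to non-residents 1479.51, increase in resident deposits held at foreign banks 462.61; secondary income: official foreign aid grants received (current) 90.64, pension payments received by residents from foreign governments 182.70; primary income: reinvested earnings on direct investment abroad 450.08, interest paid on external government debt 390.83, compensation earned by residents employed abroad 189.89, dividends received from foreign subsidiaries of resident firms 213.46; capital account: capital transfers received from emigrants 110.81.)

-2288.41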